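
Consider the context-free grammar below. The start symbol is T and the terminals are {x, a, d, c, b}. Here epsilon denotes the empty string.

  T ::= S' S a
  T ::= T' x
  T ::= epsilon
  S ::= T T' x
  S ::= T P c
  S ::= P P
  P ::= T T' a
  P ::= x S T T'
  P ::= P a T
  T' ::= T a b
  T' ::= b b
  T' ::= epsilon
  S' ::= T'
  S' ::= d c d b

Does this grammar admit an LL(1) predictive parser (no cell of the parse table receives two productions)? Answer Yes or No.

No

FIRST(T) = {epsilon, a, b, d, x}
FIRST(S) = {a, b, d, x}
FIRST(P) = {a, b, d, x}
FIRST(T') = {epsilon, a, b, d, x}
FIRST(S') = {epsilon, a, b, d, x}
FOLLOW(T) = {$, a, b, c, d, x}
FOLLOW(S) = {a, b, c, d, x}
FOLLOW(P) = {a, b, c, d, x}
FOLLOW(T') = {a, b, c, d, x}
FOLLOW(S') = {a, b, d, x}
Cell M[P, a] receives both P ::= T T' a and P ::= P a T — the grammar is not LL(1).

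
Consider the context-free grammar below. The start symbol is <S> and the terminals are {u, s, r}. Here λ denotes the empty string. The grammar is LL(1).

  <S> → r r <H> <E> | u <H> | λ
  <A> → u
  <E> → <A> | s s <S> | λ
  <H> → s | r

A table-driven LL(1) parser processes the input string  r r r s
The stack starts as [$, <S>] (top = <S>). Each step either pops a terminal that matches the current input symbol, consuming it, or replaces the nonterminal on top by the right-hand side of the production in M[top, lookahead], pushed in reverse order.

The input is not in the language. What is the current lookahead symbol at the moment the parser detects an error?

     Stack          Input      Action
  1  $ <S>          r r r s $  expand <S> → r r <H> <E>
  2  $ <E> <H> r r  r r r s $  match r
  3  $ <E> <H> r    r r s $    match r
  4  $ <E> <H>      r s $      expand <H> → r
  5  $ <E> r        r s $      match r
  6  $ <E>          s $        expand <E> → s s <S>
  7  $ <S> s s      s $        match s
  8  $ <S> s        $          error: top is terminal s but lookahead is $

$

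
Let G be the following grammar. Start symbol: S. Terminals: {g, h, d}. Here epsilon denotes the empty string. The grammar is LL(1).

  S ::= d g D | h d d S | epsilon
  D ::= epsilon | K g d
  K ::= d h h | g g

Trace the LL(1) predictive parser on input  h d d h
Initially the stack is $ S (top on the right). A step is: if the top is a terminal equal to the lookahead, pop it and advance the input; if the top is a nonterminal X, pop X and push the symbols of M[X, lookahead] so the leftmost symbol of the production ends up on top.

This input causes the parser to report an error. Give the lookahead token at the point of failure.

     Stack      Input      Action
  1  $ S        h d d h $  expand S ::= h d d S
  2  $ S d d h  h d d h $  match h
  3  $ S d d    d d h $    match d
  4  $ S d      d h $      match d
  5  $ S        h $        expand S ::= h d d S
  6  $ S d d h  h $        match h
  7  $ S d d    $          error: top is terminal d but lookahead is $

$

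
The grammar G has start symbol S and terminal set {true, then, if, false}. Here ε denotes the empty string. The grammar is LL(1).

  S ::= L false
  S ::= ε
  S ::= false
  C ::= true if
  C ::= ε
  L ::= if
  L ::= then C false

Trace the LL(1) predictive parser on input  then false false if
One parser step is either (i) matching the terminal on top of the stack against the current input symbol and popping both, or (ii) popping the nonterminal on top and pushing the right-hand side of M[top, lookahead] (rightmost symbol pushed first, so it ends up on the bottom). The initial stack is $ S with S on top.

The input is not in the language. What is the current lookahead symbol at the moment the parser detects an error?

step 1: stack=$ S  input=then false false if $  — expand S ::= L false
step 2: stack=$ false L  input=then false false if $  — expand L ::= then C false
step 3: stack=$ false false C then  input=then false false if $  — match then
step 4: stack=$ false false C  input=false false if $  — expand C ::= ε
step 5: stack=$ false false  input=false false if $  — match false
step 6: stack=$ false  input=false if $  — match false
step 7: stack=$  input=if $  — error: stack empty but input remains

if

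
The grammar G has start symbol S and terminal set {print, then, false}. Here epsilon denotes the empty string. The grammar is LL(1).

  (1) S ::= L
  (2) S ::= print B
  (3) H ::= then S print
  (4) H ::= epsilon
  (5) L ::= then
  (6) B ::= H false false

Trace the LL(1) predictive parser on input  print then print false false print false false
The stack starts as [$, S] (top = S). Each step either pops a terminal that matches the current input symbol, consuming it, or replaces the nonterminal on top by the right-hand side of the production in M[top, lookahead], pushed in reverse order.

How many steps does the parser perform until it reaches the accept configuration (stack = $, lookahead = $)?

14

      Stack                              Input                                             Action
   1  $ S                                print then print false false print false false $  expand S ::= print B
   2  $ B print                          print then print false false print false false $  match print
   3  $ B                                then print false false print false false $        expand B ::= H false false
   4  $ false false H                    then print false false print false false $        expand H ::= then S print
   5  $ false false print S then         then print false false print false false $        match then
   6  $ false false print S              print false false print false false $             expand S ::= print B
   7  $ false false print B print        print false false print false false $             match print
   8  $ false false print B              false false print false false $                   expand B ::= H false false
   9  $ false false print false false H  false false print false false $                   expand H ::= epsilon
  10  $ false false print false false    false false print false false $                   match false
  11  $ false false print false          false print false false $                         match false
  12  $ false false print                print false false $                               match print
  13  $ false false                      false false $                                     match false
  14  $ false                            false $                                           match false
Accept reached after 14 steps.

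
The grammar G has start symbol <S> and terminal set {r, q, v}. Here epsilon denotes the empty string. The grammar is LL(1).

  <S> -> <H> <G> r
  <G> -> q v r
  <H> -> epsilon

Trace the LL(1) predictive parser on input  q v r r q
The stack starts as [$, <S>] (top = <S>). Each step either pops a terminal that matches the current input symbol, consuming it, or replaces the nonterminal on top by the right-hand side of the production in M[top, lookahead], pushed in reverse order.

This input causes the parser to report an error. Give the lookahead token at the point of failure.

step 1: stack=$ <S>  input=q v r r q $  — expand <S> -> <H> <G> r
step 2: stack=$ r <G> <H>  input=q v r r q $  — expand <H> -> epsilon
step 3: stack=$ r <G>  input=q v r r q $  — expand <G> -> q v r
step 4: stack=$ r r v q  input=q v r r q $  — match q
step 5: stack=$ r r v  input=v r r q $  — match v
step 6: stack=$ r r  input=r r q $  — match r
step 7: stack=$ r  input=r q $  — match r
step 8: stack=$  input=q $  — error: stack empty but input remains

q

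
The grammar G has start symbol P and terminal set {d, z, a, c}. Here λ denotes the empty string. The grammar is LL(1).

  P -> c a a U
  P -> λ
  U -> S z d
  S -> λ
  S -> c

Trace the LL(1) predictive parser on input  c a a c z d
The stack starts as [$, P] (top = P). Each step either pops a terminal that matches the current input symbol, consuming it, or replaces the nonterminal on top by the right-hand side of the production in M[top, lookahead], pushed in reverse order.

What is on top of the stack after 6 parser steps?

c

step 1: stack=$ P  input=c a a c z d $  — expand P -> c a a U
step 2: stack=$ U a a c  input=c a a c z d $  — match c
step 3: stack=$ U a a  input=a a c z d $  — match a
step 4: stack=$ U a  input=a c z d $  — match a
step 5: stack=$ U  input=c z d $  — expand U -> S z d
step 6: stack=$ d z S  input=c z d $  — expand S -> c
Stack after step 6: $ d z c (top = c).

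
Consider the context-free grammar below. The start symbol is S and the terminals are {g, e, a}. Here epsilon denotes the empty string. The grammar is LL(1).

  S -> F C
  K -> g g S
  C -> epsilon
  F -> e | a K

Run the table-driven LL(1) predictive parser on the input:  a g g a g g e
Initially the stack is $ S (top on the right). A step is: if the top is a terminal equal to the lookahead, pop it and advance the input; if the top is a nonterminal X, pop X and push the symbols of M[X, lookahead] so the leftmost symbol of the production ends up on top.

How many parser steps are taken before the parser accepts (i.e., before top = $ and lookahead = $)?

18

      Stack        Input            Action
   1  $ S          a g g a g g e $  expand S -> F C
   2  $ C F        a g g a g g e $  expand F -> a K
   3  $ C K a      a g g a g g e $  match a
   4  $ C K        g g a g g e $    expand K -> g g S
   5  $ C S g g    g g a g g e $    match g
   6  $ C S g      g a g g e $      match g
   7  $ C S        a g g e $        expand S -> F C
   8  $ C C F      a g g e $        expand F -> a K
   9  $ C C K a    a g g e $        match a
  10  $ C C K      g g e $          expand K -> g g S
  11  $ C C S g g  g g e $          match g
  12  $ C C S g    g e $            match g
  13  $ C C S      e $              expand S -> F C
  14  $ C C C F    e $              expand F -> e
  15  $ C C C e    e $              match e
  16  $ C C C      $                expand C -> epsilon
  17  $ C C        $                expand C -> epsilon
  18  $ C          $                expand C -> epsilon
Accept reached after 18 steps.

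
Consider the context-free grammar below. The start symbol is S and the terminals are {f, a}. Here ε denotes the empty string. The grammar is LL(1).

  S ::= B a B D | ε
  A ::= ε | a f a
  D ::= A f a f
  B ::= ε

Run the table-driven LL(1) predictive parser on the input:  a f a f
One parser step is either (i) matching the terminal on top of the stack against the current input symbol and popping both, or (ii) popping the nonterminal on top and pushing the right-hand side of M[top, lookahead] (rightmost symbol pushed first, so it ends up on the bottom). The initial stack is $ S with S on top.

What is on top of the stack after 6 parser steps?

f

step 1: stack=$ S  input=a f a f $  — expand S ::= B a B D
step 2: stack=$ D B a B  input=a f a f $  — expand B ::= ε
step 3: stack=$ D B a  input=a f a f $  — match a
step 4: stack=$ D B  input=f a f $  — expand B ::= ε
step 5: stack=$ D  input=f a f $  — expand D ::= A f a f
step 6: stack=$ f a f A  input=f a f $  — expand A ::= ε
Stack after step 6: $ f a f (top = f).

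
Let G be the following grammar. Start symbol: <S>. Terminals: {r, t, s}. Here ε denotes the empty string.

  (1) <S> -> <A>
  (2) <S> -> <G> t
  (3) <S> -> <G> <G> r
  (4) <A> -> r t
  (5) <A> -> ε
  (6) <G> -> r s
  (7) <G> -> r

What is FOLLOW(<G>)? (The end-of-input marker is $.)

FIRST(<A>): from <A>->r t we get {r}; from <A>->ε we get {ε}. So FIRST(<A>) = {ε, r}.
FIRST(<G>): from <G>->r s we get {r}; from <G>->r we get {r}. So FIRST(<G>) = {r}.
FIRST(<S>): from <S>-><A> we get {ε, r}; from <S>-><G> t we get {r}; from <S>-><G> <G> r we get {r}. So FIRST(<S>) = {ε, r}.
FOLLOW(<S>) includes $ since <S> is the start symbol.
FOLLOW(<S>): <S> appears on no right-hand side. Thus FOLLOW(<S>) = {$}.
FOLLOW(<A>): in <S>-><A>, the suffix after <A> is empty, so FOLLOW(<A>) ⊇ FOLLOW(<S>) = {$}. Thus FOLLOW(<A>) = {$}.
FOLLOW(<G>): in <S>-><G> t, <G> is followed by t with FIRST {t}; in <S>-><G> <G> r (occurrence 1), <G> is followed by <G> r with FIRST {r}; in <S>-><G> <G> r (occurrence 2), <G> is followed by r with FIRST {r}. Thus FOLLOW(<G>) = {r, t}.

{r, t}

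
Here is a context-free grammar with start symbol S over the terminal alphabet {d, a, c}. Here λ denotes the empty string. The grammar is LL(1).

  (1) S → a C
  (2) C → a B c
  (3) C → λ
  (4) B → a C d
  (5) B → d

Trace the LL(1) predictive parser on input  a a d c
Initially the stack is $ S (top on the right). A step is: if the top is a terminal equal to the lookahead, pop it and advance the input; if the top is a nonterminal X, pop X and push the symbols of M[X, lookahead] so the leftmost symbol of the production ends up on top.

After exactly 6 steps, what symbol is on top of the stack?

c

step 1: stack=$ S  input=a a d c $  — expand S → a C
step 2: stack=$ C a  input=a a d c $  — match a
step 3: stack=$ C  input=a d c $  — expand C → a B c
step 4: stack=$ c B a  input=a d c $  — match a
step 5: stack=$ c B  input=d c $  — expand B → d
step 6: stack=$ c d  input=d c $  — match d
Stack after step 6: $ c (top = c).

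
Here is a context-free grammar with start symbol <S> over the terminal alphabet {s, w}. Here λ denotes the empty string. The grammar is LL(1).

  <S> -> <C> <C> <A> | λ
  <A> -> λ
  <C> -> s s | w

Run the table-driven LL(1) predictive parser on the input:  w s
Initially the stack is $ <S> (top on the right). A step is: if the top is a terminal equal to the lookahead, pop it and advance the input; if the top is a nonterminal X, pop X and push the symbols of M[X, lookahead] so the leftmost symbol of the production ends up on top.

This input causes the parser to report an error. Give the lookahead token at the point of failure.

$

step 1: stack=$ <S>  input=w s $  — expand <S> -> <C> <C> <A>
step 2: stack=$ <A> <C> <C>  input=w s $  — expand <C> -> w
step 3: stack=$ <A> <C> w  input=w s $  — match w
step 4: stack=$ <A> <C>  input=s $  — expand <C> -> s s
step 5: stack=$ <A> s s  input=s $  — match s
step 6: stack=$ <A> s  input=$  — error: top is terminal s but lookahead is $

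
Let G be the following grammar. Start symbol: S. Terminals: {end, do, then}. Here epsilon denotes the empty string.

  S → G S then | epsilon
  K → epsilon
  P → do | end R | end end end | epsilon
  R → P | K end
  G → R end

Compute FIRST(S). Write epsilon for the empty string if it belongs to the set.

FIRST(K) = {epsilon}
FIRST(P) = {epsilon, do, end}
FIRST(R) = {epsilon, do, end}  (via P, K end)
FIRST(G) = {do, end}  (via R end)
FIRST(S) = {epsilon, do, end}  (via G S then)

{epsilon, do, end}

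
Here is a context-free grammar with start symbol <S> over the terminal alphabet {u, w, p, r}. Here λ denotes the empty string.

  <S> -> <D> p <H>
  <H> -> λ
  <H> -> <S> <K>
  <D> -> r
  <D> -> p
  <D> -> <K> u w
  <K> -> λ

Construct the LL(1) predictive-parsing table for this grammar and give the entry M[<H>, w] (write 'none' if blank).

none

FIRST(<K>) = {λ}
FIRST(<D>) = {p, r, u}  (via <K> u w)
FIRST(<S>) = {p, r, u}  (via <D> p <H>)
FIRST(<H>) = {λ, p, r, u}  (via <S> <K>)
FOLLOW(<S>) includes $ since <S> is the start symbol.
FOLLOW(<S>): in <H>-><S> <K>, <S> is followed by <K> with FIRST {λ}; in <H>-><S> <K>, the suffix after <S> is nullable, so FOLLOW(<S>) ⊇ FOLLOW(<H>) = {$}. Thus FOLLOW(<S>) = {$}.
FOLLOW(<H>): in <S>-><D> p <H>, the suffix after <H> is empty, so FOLLOW(<H>) ⊇ FOLLOW(<S>) = {$}. Thus FOLLOW(<H>) = {$}.
For <H> -> λ: FIRST(λ) = {λ}, so it goes in M[<H>, t] for t ∈ {}; since λ ∈ FIRST, also for every t ∈ FOLLOW(<H>) = {$}.
For <H> -> <S> <K>: FIRST(<S> <K>) = {p, r, u}, so it goes in M[<H>, t] for t ∈ {p, r, u}.
None of these place a production in M[<H>, w].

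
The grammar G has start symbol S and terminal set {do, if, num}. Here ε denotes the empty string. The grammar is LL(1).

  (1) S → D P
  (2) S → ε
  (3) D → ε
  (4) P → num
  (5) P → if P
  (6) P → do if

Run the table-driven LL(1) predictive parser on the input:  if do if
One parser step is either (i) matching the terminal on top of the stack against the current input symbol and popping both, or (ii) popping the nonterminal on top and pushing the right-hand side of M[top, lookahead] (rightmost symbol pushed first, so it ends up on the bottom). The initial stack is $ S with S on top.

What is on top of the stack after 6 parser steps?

     Stack    Input       Action
  1  $ S      if do if $  expand S → D P
  2  $ P D    if do if $  expand D → ε
  3  $ P      if do if $  expand P → if P
  4  $ P if   if do if $  match if
  5  $ P      do if $     expand P → do if
  6  $ if do  do if $     match do
Stack after step 6: $ if (top = if).

if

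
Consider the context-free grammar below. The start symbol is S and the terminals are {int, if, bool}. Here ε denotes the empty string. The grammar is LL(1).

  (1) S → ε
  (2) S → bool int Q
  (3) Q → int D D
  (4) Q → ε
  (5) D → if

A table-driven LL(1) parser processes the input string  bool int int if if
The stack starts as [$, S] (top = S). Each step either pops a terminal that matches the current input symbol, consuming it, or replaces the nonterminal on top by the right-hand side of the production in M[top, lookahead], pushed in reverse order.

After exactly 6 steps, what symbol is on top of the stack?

if

     Stack         Input                 Action
  1  $ S           bool int int if if $  expand S → bool int Q
  2  $ Q int bool  bool int int if if $  match bool
  3  $ Q int       int int if if $       match int
  4  $ Q           int if if $           expand Q → int D D
  5  $ D D int     int if if $           match int
  6  $ D D         if if $               expand D → if
Stack after step 6: $ D if (top = if).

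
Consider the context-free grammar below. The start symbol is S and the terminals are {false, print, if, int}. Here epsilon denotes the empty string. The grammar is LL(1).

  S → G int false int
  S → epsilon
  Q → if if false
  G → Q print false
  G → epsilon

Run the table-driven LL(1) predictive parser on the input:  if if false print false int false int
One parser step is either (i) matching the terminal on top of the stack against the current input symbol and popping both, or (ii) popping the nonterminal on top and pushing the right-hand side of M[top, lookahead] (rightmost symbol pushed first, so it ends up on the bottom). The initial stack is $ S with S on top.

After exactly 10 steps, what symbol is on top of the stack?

int

      Stack                                    Input                                    Action
   1  $ S                                      if if false print false int false int $  expand S → G int false int
   2  $ int false int G                        if if false print false int false int $  expand G → Q print false
   3  $ int false int false print Q            if if false print false int false int $  expand Q → if if false
   4  $ int false int false print false if if  if if false print false int false int $  match if
   5  $ int false int false print false if     if false print false int false int $     match if
   6  $ int false int false print false        false print false int false int $        match false
   7  $ int false int false print              print false int false int $              match print
   8  $ int false int false                    false int false int $                    match false
   9  $ int false int                          int false int $                          match int
  10  $ int false                              false int $                              match false
Stack after step 10: $ int (top = int).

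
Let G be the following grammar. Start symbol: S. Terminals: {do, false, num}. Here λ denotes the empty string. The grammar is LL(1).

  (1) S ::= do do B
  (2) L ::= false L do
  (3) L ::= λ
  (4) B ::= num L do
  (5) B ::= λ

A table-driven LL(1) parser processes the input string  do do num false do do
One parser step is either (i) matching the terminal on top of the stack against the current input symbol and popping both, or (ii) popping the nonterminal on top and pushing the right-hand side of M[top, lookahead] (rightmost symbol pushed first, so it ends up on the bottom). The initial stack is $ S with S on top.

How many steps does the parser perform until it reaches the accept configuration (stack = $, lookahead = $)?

10

step 1: stack=$ S  input=do do num false do do $  — expand S ::= do do B
step 2: stack=$ B do do  input=do do num false do do $  — match do
step 3: stack=$ B do  input=do num false do do $  — match do
step 4: stack=$ B  input=num false do do $  — expand B ::= num L do
step 5: stack=$ do L num  input=num false do do $  — match num
step 6: stack=$ do L  input=false do do $  — expand L ::= false L do
step 7: stack=$ do do L false  input=false do do $  — match false
step 8: stack=$ do do L  input=do do $  — expand L ::= λ
step 9: stack=$ do do  input=do do $  — match do
step 10: stack=$ do  input=do $  — match do
Accept reached after 10 steps.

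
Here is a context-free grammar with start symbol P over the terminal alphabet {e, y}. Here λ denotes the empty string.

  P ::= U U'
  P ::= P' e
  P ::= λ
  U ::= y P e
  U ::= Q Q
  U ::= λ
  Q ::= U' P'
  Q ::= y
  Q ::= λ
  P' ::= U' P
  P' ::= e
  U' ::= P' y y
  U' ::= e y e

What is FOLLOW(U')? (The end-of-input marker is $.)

{$, e, y}

FIRST(P): from P::=U U' we get {e, y}; from P::=P' e we get {e}; from P::=λ we get {λ}. So FIRST(P) = {λ, e, y}.
FIRST(U): from U::=y P e we get {y}; from U::=Q Q we get {λ, e, y}; from U::=λ we get {λ}. So FIRST(U) = {λ, e, y}.
FIRST(Q): from Q::=U' P' we get {e}; from Q::=y we get {y}; from Q::=λ we get {λ}. So FIRST(Q) = {λ, e, y}.
FIRST(P'): from P'::=U' P we get {e}; from P'::=e we get {e}. So FIRST(P') = {e}.
FIRST(U'): from U'::=P' y y we get {e}; from U'::=e y e we get {e}. So FIRST(U') = {e}.
FOLLOW(P) includes $ since P is the start symbol.
FOLLOW(U): in P::=U U', U is followed by U' with FIRST {e}. Thus FOLLOW(U) = {e}.
FOLLOW(Q): in U::=Q Q (occurrence 1), Q is followed by Q with FIRST {λ, e, y}; in U::=Q Q (occurrence 1), the suffix after Q is nullable, so FOLLOW(Q) ⊇ FOLLOW(U) = {e}; in U::=Q Q (occurrence 2), the suffix after Q is empty, so FOLLOW(Q) ⊇ FOLLOW(U) = {e}. Thus FOLLOW(Q) = {e, y}.
FOLLOW(P'): in P::=P' e, P' is followed by e with FIRST {e}; in Q::=U' P', the suffix after P' is empty, so FOLLOW(P') ⊇ FOLLOW(Q) = {e, y}; in U'::=P' y y, P' is followed by y y with FIRST {y}. Thus FOLLOW(P') = {e, y}.
FOLLOW(P): in U::=y P e, P is followed by e with FIRST {e}; in P'::=U' P, the suffix after P is empty, so FOLLOW(P) ⊇ FOLLOW(P') = {e, y}. Thus FOLLOW(P) = {$, e, y}.
FOLLOW(U'): in P::=U U', the suffix after U' is empty, so FOLLOW(U') ⊇ FOLLOW(P) = {$, e, y}; in Q::=U' P', U' is followed by P' with FIRST {e}; in P'::=U' P, U' is followed by P with FIRST {λ, e, y}; in P'::=U' P, the suffix after U' is nullable, so FOLLOW(U') ⊇ FOLLOW(P') = {e, y}. Thus FOLLOW(U') = {$, e, y}.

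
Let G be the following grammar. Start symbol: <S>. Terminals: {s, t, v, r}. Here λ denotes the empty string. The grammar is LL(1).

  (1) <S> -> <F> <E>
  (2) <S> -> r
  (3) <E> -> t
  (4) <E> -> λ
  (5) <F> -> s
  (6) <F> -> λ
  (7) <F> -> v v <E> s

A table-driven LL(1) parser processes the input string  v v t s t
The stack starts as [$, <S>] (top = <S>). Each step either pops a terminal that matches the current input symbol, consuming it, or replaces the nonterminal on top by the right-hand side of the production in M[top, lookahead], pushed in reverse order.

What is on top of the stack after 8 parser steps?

     Stack            Input        Action
  1  $ <S>            v v t s t $  expand <S> -> <F> <E>
  2  $ <E> <F>        v v t s t $  expand <F> -> v v <E> s
  3  $ <E> s <E> v v  v v t s t $  match v
  4  $ <E> s <E> v    v t s t $    match v
  5  $ <E> s <E>      t s t $      expand <E> -> t
  6  $ <E> s t        t s t $      match t
  7  $ <E> s          s t $        match s
  8  $ <E>            t $          expand <E> -> t
Stack after step 8: $ t (top = t).

t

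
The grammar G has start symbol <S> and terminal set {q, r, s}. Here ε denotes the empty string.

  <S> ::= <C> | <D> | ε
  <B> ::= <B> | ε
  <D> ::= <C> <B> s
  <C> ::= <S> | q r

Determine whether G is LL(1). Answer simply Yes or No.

No

FIRST(<S>) = {ε, q, s}
FIRST(<B>) = {ε}
FIRST(<D>) = {q, s}
FIRST(<C>) = {ε, q, s}
FOLLOW(<S>) = {$, s}
FOLLOW(<B>) = {s}
FOLLOW(<D>) = {$, s}
FOLLOW(<C>) = {$, s}
Cell M[<B>, s] receives both <B> ::= <B> and <B> ::= ε — the grammar is not LL(1).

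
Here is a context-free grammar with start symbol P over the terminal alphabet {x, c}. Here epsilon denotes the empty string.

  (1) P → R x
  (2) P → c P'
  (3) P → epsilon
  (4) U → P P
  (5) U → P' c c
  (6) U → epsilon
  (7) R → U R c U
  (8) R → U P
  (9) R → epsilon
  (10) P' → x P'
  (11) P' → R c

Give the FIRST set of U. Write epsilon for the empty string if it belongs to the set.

FIRST(P): from P→R x we get {c, x}; from P→c P' we get {c}; from P→epsilon we get {epsilon}. So FIRST(P) = {epsilon, c, x}.
FIRST(U): from U→P P we get {epsilon, c, x}; from U→P' c c we get {c, x}; from U→epsilon we get {epsilon}. So FIRST(U) = {epsilon, c, x}.
FIRST(R): from R→U R c U we get {c, x}; from R→U P we get {epsilon, c, x}; from R→epsilon we get {epsilon}. So FIRST(R) = {epsilon, c, x}.
FIRST(P'): from P'→x P' we get {x}; from P'→R c we get {c, x}. So FIRST(P') = {c, x}.

{epsilon, c, x}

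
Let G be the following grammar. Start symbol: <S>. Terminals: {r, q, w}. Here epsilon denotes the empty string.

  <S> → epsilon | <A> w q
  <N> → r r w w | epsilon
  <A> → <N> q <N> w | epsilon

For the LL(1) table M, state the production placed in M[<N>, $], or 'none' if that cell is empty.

none

FIRST(<N>) = {epsilon, r}
FIRST(<A>) = {epsilon, q, r}  (via <N> q <N> w)
FIRST(<S>) = {epsilon, q, r, w}  (via <A> w q)
FOLLOW(<S>) includes $ since <S> is the start symbol.
FOLLOW(<N>): in <A>→<N> q <N> w (occurrence 1), <N> is followed by q <N> w with FIRST {q}; in <A>→<N> q <N> w (occurrence 2), <N> is followed by w with FIRST {w}. Thus FOLLOW(<N>) = {q, w}.
For <N> → r r w w: FIRST(r r w w) = {r}, so it goes in M[<N>, t] for t ∈ {r}.
For <N> → epsilon: FIRST(epsilon) = {epsilon}, so it goes in M[<N>, t] for t ∈ {}; since epsilon ∈ FIRST, also for every t ∈ FOLLOW(<N>) = {q, w}.
None of these place a production in M[<N>, $].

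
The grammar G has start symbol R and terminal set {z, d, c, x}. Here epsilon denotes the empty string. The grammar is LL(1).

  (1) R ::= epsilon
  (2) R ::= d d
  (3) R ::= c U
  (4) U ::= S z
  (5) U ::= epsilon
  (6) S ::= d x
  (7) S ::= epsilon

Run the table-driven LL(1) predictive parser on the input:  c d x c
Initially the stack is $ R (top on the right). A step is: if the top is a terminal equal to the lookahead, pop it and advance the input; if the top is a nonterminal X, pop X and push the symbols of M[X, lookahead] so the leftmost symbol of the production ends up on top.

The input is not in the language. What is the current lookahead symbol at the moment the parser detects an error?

step 1: stack=$ R  input=c d x c $  — expand R ::= c U
step 2: stack=$ U c  input=c d x c $  — match c
step 3: stack=$ U  input=d x c $  — expand U ::= S z
step 4: stack=$ z S  input=d x c $  — expand S ::= d x
step 5: stack=$ z x d  input=d x c $  — match d
step 6: stack=$ z x  input=x c $  — match x
step 7: stack=$ z  input=c $  — error: top is terminal z but lookahead is c

c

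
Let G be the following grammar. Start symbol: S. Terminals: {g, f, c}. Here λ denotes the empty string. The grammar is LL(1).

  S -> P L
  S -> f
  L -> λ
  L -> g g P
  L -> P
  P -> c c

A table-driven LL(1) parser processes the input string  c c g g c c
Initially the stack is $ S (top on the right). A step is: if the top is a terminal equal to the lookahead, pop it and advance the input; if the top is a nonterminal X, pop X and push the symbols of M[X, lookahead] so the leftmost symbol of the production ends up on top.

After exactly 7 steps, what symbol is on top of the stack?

     Stack    Input          Action
  1  $ S      c c g g c c $  expand S -> P L
  2  $ L P    c c g g c c $  expand P -> c c
  3  $ L c c  c c g g c c $  match c
  4  $ L c    c g g c c $    match c
  5  $ L      g g c c $      expand L -> g g P
  6  $ P g g  g g c c $      match g
  7  $ P g    g c c $        match g
Stack after step 7: $ P (top = P).

P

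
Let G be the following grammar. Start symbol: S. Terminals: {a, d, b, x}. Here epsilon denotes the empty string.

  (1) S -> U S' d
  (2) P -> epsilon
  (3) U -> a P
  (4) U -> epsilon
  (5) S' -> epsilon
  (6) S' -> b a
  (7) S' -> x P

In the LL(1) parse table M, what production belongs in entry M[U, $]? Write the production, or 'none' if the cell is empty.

none

FIRST(P) = {epsilon}
FIRST(U) = {epsilon, a}
FIRST(S') = {epsilon, b, x}
FIRST(S) = {a, b, d, x}  (via U S' d)
FOLLOW(S) includes $ since S is the start symbol.
FOLLOW(U): in S->U S' d, U is followed by S' d with FIRST {b, d, x}. Thus FOLLOW(U) = {b, d, x}.
For U -> a P: FIRST(a P) = {a}, so it goes in M[U, t] for t ∈ {a}.
For U -> epsilon: FIRST(epsilon) = {epsilon}, so it goes in M[U, t] for t ∈ {}; since epsilon ∈ FIRST, also for every t ∈ FOLLOW(U) = {b, d, x}.
None of these place a production in M[U, $].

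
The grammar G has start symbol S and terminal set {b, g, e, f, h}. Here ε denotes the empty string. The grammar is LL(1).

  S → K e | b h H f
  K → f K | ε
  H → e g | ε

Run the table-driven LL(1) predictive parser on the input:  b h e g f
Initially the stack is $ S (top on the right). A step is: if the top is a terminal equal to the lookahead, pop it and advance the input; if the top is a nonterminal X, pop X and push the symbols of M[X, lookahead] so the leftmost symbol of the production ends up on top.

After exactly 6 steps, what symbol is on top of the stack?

step 1: stack=$ S  input=b h e g f $  — expand S → b h H f
step 2: stack=$ f H h b  input=b h e g f $  — match b
step 3: stack=$ f H h  input=h e g f $  — match h
step 4: stack=$ f H  input=e g f $  — expand H → e g
step 5: stack=$ f g e  input=e g f $  — match e
step 6: stack=$ f g  input=g f $  — match g
Stack after step 6: $ f (top = f).

f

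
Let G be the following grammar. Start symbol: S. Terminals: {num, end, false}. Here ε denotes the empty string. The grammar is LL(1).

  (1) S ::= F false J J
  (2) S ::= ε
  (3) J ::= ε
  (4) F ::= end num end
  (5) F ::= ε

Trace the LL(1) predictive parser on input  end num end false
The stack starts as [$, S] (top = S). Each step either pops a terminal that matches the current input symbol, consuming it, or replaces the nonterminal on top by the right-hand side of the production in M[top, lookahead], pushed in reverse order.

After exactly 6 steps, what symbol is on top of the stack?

J

step 1: stack=$ S  input=end num end false $  — expand S ::= F false J J
step 2: stack=$ J J false F  input=end num end false $  — expand F ::= end num end
step 3: stack=$ J J false end num end  input=end num end false $  — match end
step 4: stack=$ J J false end num  input=num end false $  — match num
step 5: stack=$ J J false end  input=end false $  — match end
step 6: stack=$ J J false  input=false $  — match false
Stack after step 6: $ J J (top = J).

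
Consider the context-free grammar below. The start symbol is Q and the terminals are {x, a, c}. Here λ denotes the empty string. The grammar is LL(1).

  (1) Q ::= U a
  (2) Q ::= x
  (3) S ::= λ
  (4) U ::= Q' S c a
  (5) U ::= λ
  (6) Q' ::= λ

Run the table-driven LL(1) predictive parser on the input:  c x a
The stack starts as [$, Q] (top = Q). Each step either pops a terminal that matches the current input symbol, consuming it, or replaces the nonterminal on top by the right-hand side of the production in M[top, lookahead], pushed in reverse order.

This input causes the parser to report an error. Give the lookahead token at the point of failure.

x

     Stack         Input    Action
  1  $ Q           c x a $  expand Q ::= U a
  2  $ a U         c x a $  expand U ::= Q' S c a
  3  $ a a c S Q'  c x a $  expand Q' ::= λ
  4  $ a a c S     c x a $  expand S ::= λ
  5  $ a a c       c x a $  match c
  6  $ a a         x a $    error: top is terminal a but lookahead is x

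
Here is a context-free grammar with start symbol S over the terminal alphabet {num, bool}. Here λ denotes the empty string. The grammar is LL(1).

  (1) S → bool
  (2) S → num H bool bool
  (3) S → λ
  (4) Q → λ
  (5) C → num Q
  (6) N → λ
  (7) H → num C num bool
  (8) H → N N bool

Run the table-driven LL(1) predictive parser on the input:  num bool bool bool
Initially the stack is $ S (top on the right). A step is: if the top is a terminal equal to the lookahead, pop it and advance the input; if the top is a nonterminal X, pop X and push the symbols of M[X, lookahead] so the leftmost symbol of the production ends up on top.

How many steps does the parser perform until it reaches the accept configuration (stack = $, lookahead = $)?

8

     Stack                 Input                 Action
  1  $ S                   num bool bool bool $  expand S → num H bool bool
  2  $ bool bool H num     num bool bool bool $  match num
  3  $ bool bool H         bool bool bool $      expand H → N N bool
  4  $ bool bool bool N N  bool bool bool $      expand N → λ
  5  $ bool bool bool N    bool bool bool $      expand N → λ
  6  $ bool bool bool      bool bool bool $      match bool
  7  $ bool bool           bool bool $           match bool
  8  $ bool                bool $                match bool
Accept reached after 8 steps.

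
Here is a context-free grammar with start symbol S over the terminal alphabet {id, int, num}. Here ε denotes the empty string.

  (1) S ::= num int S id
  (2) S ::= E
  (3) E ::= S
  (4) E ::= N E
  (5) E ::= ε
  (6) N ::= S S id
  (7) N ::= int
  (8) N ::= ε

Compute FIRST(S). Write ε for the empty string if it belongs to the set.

FIRST(S): from S::=num int S id we get {num}; from S::=E we get {ε, id, int, num}. So FIRST(S) = {ε, id, int, num}.
FIRST(N): from N::=S S id we get {id, int, num}; from N::=int we get {int}; from N::=ε we get {ε}. So FIRST(N) = {ε, id, int, num}.
FIRST(E): from E::=S we get {ε, id, int, num}; from E::=N E we get {ε, id, int, num}; from E::=ε we get {ε}. So FIRST(E) = {ε, id, int, num}.

{ε, id, int, num}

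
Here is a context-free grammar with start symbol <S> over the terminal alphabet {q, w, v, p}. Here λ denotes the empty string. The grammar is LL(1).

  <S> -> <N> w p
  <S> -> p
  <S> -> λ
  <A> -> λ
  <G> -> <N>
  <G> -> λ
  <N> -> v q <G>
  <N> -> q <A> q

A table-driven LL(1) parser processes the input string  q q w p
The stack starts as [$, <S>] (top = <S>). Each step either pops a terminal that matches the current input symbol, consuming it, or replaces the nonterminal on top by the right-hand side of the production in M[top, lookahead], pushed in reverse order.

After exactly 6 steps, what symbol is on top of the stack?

     Stack          Input      Action
  1  $ <S>          q q w p $  expand <S> -> <N> w p
  2  $ p w <N>      q q w p $  expand <N> -> q <A> q
  3  $ p w q <A> q  q q w p $  match q
  4  $ p w q <A>    q w p $    expand <A> -> λ
  5  $ p w q        q w p $    match q
  6  $ p w          w p $      match w
Stack after step 6: $ p (top = p).

p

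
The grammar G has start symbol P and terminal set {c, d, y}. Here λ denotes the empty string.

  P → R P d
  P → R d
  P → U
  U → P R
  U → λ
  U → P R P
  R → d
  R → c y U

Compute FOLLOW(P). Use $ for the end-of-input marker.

FIRST(R): from R→d we get {d}; from R→c y U we get {c}. So FIRST(R) = {c, d}.
FIRST(P): from P→R P d we get {c, d}; from P→R d we get {c, d}; from P→U we get {λ, c, d}. So FIRST(P) = {λ, c, d}.
FIRST(U): from U→P R we get {c, d}; from U→λ we get {λ}; from U→P R P we get {c, d}. So FIRST(U) = {λ, c, d}.
FOLLOW(P) includes $ since P is the start symbol.
FOLLOW(P): in P→R P d, P is followed by d with FIRST {d}; in U→P R, P is followed by R with FIRST {c, d}; in U→P R P (occurrence 1), P is followed by R P with FIRST {c, d}; in U→P R P (occurrence 2), the suffix after P is empty, so FOLLOW(P) ⊇ FOLLOW(U) = {$, c, d}. Thus FOLLOW(P) = {$, c, d}.
FOLLOW(U): in P→U, the suffix after U is empty, so FOLLOW(U) ⊇ FOLLOW(P) = {$, c, d}; in R→c y U, the suffix after U is empty, so FOLLOW(U) ⊇ FOLLOW(R) = {$, c, d}. Thus FOLLOW(U) = {$, c, d}.
FOLLOW(R): in P→R P d, R is followed by P d with FIRST {c, d}; in P→R d, R is followed by d with FIRST {d}; in U→P R, the suffix after R is empty, so FOLLOW(R) ⊇ FOLLOW(U) = {$, c, d}; in U→P R P, R is followed by P with FIRST {λ, c, d}; in U→P R P, the suffix after R is nullable, so FOLLOW(R) ⊇ FOLLOW(U) = {$, c, d}. Thus FOLLOW(R) = {$, c, d}.

{$, c, d}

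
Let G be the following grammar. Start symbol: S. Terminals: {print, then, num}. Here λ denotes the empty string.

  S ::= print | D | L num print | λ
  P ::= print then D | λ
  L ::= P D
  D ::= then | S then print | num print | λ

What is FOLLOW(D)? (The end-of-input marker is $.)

{$, num, print, then}

FIRST(P) = {λ, print}
FIRST(S) = {λ, num, print, then}  (via D, L num print)
FIRST(D) = {λ, num, print, then}  (via S then print)
FIRST(L) = {λ, num, print, then}  (via P D)
FOLLOW(S) includes $ since S is the start symbol.
FOLLOW(S): in D::=S then print, S is followed by then print with FIRST {then}. Thus FOLLOW(S) = {$, then}.
FOLLOW(L): in S::=L num print, L is followed by num print with FIRST {num}. Thus FOLLOW(L) = {num}.
FOLLOW(P): in L::=P D, P is followed by D with FIRST {λ, num, print, then}; in L::=P D, the suffix after P is nullable, so FOLLOW(P) ⊇ FOLLOW(L) = {num}. Thus FOLLOW(P) = {num, print, then}.
FOLLOW(D): in S::=D, the suffix after D is empty, so FOLLOW(D) ⊇ FOLLOW(S) = {$, then}; in P::=print then D, the suffix after D is empty, so FOLLOW(D) ⊇ FOLLOW(P) = {num, print, then}; in L::=P D, the suffix after D is empty, so FOLLOW(D) ⊇ FOLLOW(L) = {num}. Thus FOLLOW(D) = {$, num, print, then}.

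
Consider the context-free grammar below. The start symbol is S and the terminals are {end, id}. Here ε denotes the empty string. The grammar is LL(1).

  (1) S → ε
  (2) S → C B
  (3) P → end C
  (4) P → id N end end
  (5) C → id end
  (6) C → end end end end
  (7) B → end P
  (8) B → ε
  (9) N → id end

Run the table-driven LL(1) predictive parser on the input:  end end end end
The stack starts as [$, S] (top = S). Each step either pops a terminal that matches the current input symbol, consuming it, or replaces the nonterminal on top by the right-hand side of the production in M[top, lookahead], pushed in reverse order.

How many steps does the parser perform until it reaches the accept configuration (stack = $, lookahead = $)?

step 1: stack=$ S  input=end end end end $  — expand S → C B
step 2: stack=$ B C  input=end end end end $  — expand C → end end end end
step 3: stack=$ B end end end end  input=end end end end $  — match end
step 4: stack=$ B end end end  input=end end end $  — match end
step 5: stack=$ B end end  input=end end $  — match end
step 6: stack=$ B end  input=end $  — match end
step 7: stack=$ B  input=$  — expand B → ε
Accept reached after 7 steps.

7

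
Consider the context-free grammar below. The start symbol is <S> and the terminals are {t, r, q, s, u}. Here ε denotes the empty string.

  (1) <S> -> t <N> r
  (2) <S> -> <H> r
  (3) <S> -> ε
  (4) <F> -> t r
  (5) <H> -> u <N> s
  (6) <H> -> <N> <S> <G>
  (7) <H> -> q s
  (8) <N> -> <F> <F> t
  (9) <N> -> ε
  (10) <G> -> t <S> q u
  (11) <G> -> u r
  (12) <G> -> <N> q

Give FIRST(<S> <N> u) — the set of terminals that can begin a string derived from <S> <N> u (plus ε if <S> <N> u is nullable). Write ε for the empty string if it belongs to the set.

FIRST(<F>): from <F>->t r we get {t}. So FIRST(<F>) = {t}.
FIRST(<N>): from <N>-><F> <F> t we get {t}; from <N>->ε we get {ε}. So FIRST(<N>) = {ε, t}.
FIRST(<G>): from <G>->t <S> q u we get {t}; from <G>->u r we get {u}; from <G>-><N> q we get {q, t}. So FIRST(<G>) = {q, t, u}.
FIRST(<S>): from <S>->t <N> r we get {t}; from <S>-><H> r we get {q, t, u}; from <S>->ε we get {ε}. So FIRST(<S>) = {ε, q, t, u}.
FIRST(<H>): from <H>->u <N> s we get {u}; from <H>-><N> <S> <G> we get {q, t, u}; from <H>->q s we get {q}. So FIRST(<H>) = {q, t, u}.
FIRST(<S> <N> u): take FIRST of each symbol in turn, carrying on past any symbol whose FIRST contains ε; result {q, t, u}.

{q, t, u}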